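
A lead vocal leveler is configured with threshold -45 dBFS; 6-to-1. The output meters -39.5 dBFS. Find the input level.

That's 5.5 dB above the -45 dBFS threshold.
Input overshoot = R × output overshoot = 33 dB → input = -45 + 33 = -12 dBFS.

-12 dBFS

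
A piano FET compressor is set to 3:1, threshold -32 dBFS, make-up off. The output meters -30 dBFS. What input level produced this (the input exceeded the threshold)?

-26 dBFS

That's 2 dB above the -32 dBFS threshold.
Undo the ratio: input overshoot = 2 × 3 = 6 dB, giving input = -26 dBFS.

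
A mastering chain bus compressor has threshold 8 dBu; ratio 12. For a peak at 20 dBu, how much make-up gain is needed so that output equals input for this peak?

11 dB

Without make-up, output = threshold + overshoot/12 = 8 + 1 = 9 dBu.
Gap to target: 11 dB.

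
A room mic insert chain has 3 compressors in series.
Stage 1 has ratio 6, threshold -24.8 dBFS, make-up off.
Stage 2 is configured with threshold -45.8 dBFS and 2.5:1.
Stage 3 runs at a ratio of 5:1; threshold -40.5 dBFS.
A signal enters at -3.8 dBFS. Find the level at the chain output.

-39.6 dBFS

Stage 1: 21 dB above -24.8 dBFS, reduced 6:1 to 3.5 dB above → -21.3 dBFS.
Stage 2: 24.5 dB above -45.8 dBFS, reduced 2.5:1 to 9.8 dB above → -36 dBFS.
Stage 3: -36 dBFS is 4.5 dB over -40.5 dBFS; at 5:1 that becomes 0.9 dB over, giving -39.6 dBFS.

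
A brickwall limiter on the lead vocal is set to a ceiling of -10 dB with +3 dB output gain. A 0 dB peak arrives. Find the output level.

-7 dB

A brickwall limiter is an ∞:1 compressor: any input above the ceiling is clamped to -10 dB.
Output gain then adds 3 dB: -10 + 3 = -7 dB.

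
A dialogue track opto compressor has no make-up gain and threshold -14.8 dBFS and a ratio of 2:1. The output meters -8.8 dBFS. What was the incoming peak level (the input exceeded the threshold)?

-2.8 dBFS

Post-compression overshoot = -8.8 − (-14.8) = 6 dB.
Before 2:1 compression the overshoot was 6 × 2 = 12 dB, so input = -14.8 + 12 = -2.8 dBFS.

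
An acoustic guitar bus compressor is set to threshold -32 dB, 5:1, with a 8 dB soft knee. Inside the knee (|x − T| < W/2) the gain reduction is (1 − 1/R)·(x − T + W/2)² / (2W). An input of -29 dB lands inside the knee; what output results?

-31.45 dB

x − T + W/2 = -29 − (-32) + 4 = 7.
GR = (1 − 1/5) × 7² / 16 = 0.8 × 49 / 16 = 2.45 dB.
Output = -29 − 2.45 = -31.45 dB.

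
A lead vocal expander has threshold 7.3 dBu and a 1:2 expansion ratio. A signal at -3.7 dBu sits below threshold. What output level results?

Undershoot = 7.3 − (-3.7) = 11 dB.
At 1:2, that expands to 22 dB under threshold.
Output = 7.3 − 22 = -14.7 dBu.

-14.7 dBu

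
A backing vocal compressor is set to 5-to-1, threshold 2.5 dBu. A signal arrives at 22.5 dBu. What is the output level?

22.5 dBu sits 20 dB over threshold.
The 20 dB excess becomes 4 dB after 5:1 reduction.
Output = 2.5 + 4 = 6.5 dBu.

6.5 dBu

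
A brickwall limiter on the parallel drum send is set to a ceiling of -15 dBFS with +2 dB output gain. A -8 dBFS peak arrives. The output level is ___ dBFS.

-13 dBFS

A brickwall limiter is an ∞:1 compressor: any input above the ceiling is clamped to -15 dBFS.
Output gain then adds 2 dB: -15 + 2 = -13 dBFS.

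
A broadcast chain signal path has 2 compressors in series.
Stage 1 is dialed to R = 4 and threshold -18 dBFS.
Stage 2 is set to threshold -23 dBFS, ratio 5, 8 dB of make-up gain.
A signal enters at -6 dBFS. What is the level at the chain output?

-13.4 dBFS

Stage 1: 12 dB above -18 dBFS, reduced 4:1 to 3 dB above → -15 dBFS.
Stage 2: -15 dBFS is 8 dB over -23 dBFS; at 5:1 that becomes 1.6 dB over, giving -21.4 dBFS; +8 dB make-up → -13.4 dBFS.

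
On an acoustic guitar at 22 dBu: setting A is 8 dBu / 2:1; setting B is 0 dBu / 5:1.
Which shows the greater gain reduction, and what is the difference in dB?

B, by 10.6 dB

A: GR = 14 − 14/2 = 7 dB.
B: GR = 22 − 22/5 = 17.6 dB.
B applies 10.6 dB more gain reduction.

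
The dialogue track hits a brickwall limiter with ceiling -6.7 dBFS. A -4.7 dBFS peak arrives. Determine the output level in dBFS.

-6.7 dBFS

At ∞:1, everything above -6.7 dBFS is held at the ceiling.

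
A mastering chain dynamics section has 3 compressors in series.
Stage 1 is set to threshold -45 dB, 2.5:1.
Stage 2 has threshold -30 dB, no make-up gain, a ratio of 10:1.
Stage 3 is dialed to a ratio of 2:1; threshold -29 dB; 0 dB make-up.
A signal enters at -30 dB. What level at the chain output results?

-39 dB

Stage 1: overshoot 15 dB → 15/2.5 = 6 dB → -39 dB.
Stage 2: below threshold (-39 ≤ -30); passes unchanged; output -39 dB.
Stage 3: below threshold (-39 ≤ -29); passes unchanged; output -39 dB.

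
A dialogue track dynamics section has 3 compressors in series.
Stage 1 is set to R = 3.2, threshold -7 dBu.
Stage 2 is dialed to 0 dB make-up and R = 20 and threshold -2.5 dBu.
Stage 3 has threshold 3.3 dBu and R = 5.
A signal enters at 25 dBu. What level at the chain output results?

Stage 1: 25 dBu is 32 dB over -7 dBu; at 3.2:1 that becomes 10 dB over, giving 3 dBu.
Stage 2: overshoot 5.5 dB → 5.5/20 = 0.275 dB → -2.225 dBu.
Stage 3: -2.225 dBu ≤ 3.3 dBu, so stage 3 doesn't engage; output -2.225 dBu.

-2.225 dBu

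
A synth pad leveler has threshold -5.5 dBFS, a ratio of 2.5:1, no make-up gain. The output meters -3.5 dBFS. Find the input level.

-0.5 dBFS

Post-compression overshoot = -3.5 − (-5.5) = 2 dB.
Undo the ratio: input overshoot = 2 × 2.5 = 5 dB, giving input = -0.5 dBFS.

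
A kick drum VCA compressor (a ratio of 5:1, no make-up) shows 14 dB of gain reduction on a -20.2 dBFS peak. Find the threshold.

-37.7 dBFS

Input is 17.5 dB above T (since output overshoot × R = input overshoot: (-34.2 − T)·5 = -20.2 − T gives T = -37.7 dBFS).
Check: -37.7 + (-20.2 − (-37.7))/5 = -37.7 + 3.5 = -34.2 dBFS. ✓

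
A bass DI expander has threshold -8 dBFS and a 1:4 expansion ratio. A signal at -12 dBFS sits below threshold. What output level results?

Undershoot = (-8) − (-12) = 4 dB.
At 1:4, that expands to 16 dB under threshold.
Output = -8 − 16 = -24 dBFS.

-24 dBFS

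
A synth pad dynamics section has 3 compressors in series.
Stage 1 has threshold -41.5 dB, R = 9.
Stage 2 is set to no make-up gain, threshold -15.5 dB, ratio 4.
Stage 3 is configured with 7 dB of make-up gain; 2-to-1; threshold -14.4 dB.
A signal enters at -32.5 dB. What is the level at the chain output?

Stage 1: overshoot 9 dB → 9/9 = 1 dB → -40.5 dB.
Stage 2: -40.5 dB is at or below the -15.5 dB threshold — no compression; output -40.5 dB.
Stage 3: -40.5 dB is at or below the -14.4 dB threshold — no compression; make-up brings it to -33.5 dB.

-33.5 dB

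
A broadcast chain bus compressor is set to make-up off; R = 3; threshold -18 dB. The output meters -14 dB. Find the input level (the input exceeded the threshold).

-6 dB

The compressed level sits -14 − (-18) = 4 dB over threshold.
Input overshoot = R × output overshoot = 12 dB → input = -18 + 12 = -6 dB.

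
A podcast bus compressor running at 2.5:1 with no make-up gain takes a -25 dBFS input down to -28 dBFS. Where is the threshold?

-30 dBFS

Input is 5 dB above T (since output overshoot × R = input overshoot: (-28 − T)·2.5 = -25 − T gives T = -30 dBFS).
Check: -30 + (-25 − (-30))/2.5 = -30 + 2 = -28 dBFS. ✓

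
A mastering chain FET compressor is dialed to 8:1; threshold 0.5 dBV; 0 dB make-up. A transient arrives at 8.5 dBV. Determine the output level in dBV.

The input is 8 dB above the 0.5 dBV threshold.
The 8 dB excess becomes 1 dB after 8:1 reduction.
So the level is 0.5 + 1 = 1.5 dBV.

1.5 dBV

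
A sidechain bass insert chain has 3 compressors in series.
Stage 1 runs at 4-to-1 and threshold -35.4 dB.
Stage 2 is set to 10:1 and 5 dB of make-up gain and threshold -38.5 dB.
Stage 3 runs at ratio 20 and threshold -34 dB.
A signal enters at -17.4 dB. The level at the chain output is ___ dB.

-33.937 dB

Stage 1: overshoot 18 dB → 18/4 = 4.5 dB → -30.9 dB.
Stage 2: overshoot 7.6 dB → 7.6/10 = 0.76 dB → -37.74 dB; +5 dB make-up → -32.74 dB.
Stage 3: -32.74 dB is 1.26 dB over -34 dB; at 20:1 that becomes 0.063 dB over, giving -33.937 dB.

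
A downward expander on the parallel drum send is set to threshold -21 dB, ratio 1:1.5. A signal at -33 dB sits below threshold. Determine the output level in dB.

Below threshold, a 1:1.5 expander applies gain = (1.5−1)×(T − x) of attenuation.
(1.5−1) × 12 = 6 dB, so output = -33 − 6 = -39 dB.

-39 dB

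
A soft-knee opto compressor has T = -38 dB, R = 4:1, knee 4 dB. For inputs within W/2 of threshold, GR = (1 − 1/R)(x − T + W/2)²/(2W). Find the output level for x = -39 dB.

-39.09375 dB

x − T + W/2 = -39 − (-38) + 2 = 1.
GR = (1 − 1/4) × 1² / 8 = 0.75 × 1 / 8 = 0.09375 dB.
Output = -39 − 0.09375 = -39.09375 dB.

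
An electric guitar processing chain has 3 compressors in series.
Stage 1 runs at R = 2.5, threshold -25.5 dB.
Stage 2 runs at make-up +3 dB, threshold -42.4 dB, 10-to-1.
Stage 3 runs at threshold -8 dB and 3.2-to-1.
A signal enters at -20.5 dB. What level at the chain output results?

-37.51 dB

Stage 1: 5 dB above -25.5 dB, reduced 2.5:1 to 2 dB above → -23.5 dB.
Stage 2: -23.5 dB is 18.9 dB over -42.4 dB; at 10:1 that becomes 1.89 dB over, giving -40.51 dB; +3 dB make-up → -37.51 dB.
Stage 3: -37.51 dB is at or below the -8 dB threshold — no compression; output -37.51 dB.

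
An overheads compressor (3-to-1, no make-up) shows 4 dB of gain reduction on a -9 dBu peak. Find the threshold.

Gain reduction = -9 − (-13) = 4 dB; output overshoot = GR / (R − 1) = 4 / 2 = 2 dB.
Threshold = output − output overshoot = -13 − 2 = -15 dBu.

-15 dBu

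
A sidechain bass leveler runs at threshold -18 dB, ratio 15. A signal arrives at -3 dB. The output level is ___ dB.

-3 dB sits 15 dB over threshold.
15:1 compression reduces that to 15/15 = 1 dB over.
So the level is -18 + 1 = -17 dB.

-17 dB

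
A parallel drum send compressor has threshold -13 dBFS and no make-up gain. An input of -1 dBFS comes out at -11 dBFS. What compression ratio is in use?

Input overshoot = -1 − (-13) = 12 dB; output overshoot = -11 − (-13) = 2 dB.
Ratio = 12 / 2 = 6.

6:1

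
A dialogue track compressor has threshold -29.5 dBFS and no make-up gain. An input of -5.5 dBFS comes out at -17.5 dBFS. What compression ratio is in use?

2:1

Input overshoot = -5.5 − (-29.5) = 24 dB; output overshoot = -17.5 − (-29.5) = 12 dB.
Ratio = 24 / 12 = 2.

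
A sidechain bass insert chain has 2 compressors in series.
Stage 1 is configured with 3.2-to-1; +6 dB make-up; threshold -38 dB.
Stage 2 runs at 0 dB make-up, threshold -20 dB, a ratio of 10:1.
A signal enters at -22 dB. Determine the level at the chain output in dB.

Stage 1: -22 dB is 16 dB over -38 dB; at 3.2:1 that becomes 5 dB over, giving -33 dB; +6 dB make-up → -27 dB.
Stage 2: -27 dB ≤ -20 dB, so stage 2 doesn't engage; output -27 dB.

-27 dB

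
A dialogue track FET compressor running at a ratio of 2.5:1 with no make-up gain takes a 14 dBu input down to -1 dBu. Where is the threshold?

-11 dBu

Input is 25 dB above T (since output overshoot × R = input overshoot: (-1 − T)·2.5 = 14 − T gives T = -11 dBu).
Check: -11 + (14 − (-11))/2.5 = -11 + 10 = -1 dBu. ✓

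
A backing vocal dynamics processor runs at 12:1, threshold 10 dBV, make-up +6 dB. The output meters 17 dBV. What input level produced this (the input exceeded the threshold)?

22 dBV

Stripping the +6 dB make-up gives 11 dBV at the gain stage.
The compressed level sits 11 − 10 = 1 dB over threshold.
Undo the ratio: input overshoot = 1 × 12 = 12 dB, giving input = 22 dBV.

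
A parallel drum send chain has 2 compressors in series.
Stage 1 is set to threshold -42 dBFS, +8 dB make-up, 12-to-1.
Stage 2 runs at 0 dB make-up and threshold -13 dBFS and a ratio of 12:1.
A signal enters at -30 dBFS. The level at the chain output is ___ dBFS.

-33 dBFS

Stage 1: overshoot 12 dB → 12/12 = 1 dB → -41 dBFS; +8 dB make-up → -33 dBFS.
Stage 2: -33 dBFS is at or below the -13 dBFS threshold — no compression; output -33 dBFS.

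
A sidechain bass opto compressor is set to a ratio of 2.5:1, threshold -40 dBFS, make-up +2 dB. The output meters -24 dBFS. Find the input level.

-5 dBFS

Remove make-up: -24 − 2 = -26 dBFS.
That's 14 dB above the -40 dBFS threshold.
Before 2.5:1 compression the overshoot was 14 × 2.5 = 35 dB, so input = -40 + 35 = -5 dBFS.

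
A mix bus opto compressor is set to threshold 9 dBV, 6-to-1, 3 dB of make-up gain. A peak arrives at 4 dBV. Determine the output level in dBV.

4 dBV is 5 dB below the 9 dBV threshold, so no gain reduction is applied.
Make-up gain adds 3 dB: 4 + 3 = 7 dBV.

7 dBV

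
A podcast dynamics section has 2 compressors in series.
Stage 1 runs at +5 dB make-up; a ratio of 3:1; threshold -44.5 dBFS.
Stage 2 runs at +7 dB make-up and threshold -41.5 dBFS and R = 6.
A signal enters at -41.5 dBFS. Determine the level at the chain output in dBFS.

-34 dBFS

Stage 1: -41.5 dBFS is 3 dB over -44.5 dBFS; at 3:1 that becomes 1 dB over, giving -43.5 dBFS; +5 dB make-up → -38.5 dBFS.
Stage 2: 3 dB above -41.5 dBFS, reduced 6:1 to 0.5 dB above → -41 dBFS; +7 dB make-up → -34 dBFS.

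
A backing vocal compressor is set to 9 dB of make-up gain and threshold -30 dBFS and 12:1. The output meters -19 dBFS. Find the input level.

Before make-up, the level was -19 − 9 = -28 dBFS.
The compressed level sits -28 − (-30) = 2 dB over threshold.
Input overshoot = R × output overshoot = 24 dB → input = -30 + 24 = -6 dBFS.

-6 dBFS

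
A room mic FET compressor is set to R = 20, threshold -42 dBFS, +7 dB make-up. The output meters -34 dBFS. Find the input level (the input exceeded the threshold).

Stripping the +7 dB make-up gives -41 dBFS at the gain stage.
Post-compression overshoot = -41 − (-42) = 1 dB.
Before 20:1 compression the overshoot was 1 × 20 = 20 dB, so input = -42 + 20 = -22 dBFS.

-22 dBFS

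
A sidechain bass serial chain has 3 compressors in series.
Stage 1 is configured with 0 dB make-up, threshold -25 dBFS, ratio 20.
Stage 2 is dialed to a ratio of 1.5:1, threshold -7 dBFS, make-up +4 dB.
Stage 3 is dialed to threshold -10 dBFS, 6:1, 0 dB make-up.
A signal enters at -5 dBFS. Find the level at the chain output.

-20 dBFS

Stage 1: overshoot 20 dB → 20/20 = 1 dB → -24 dBFS.
Stage 2: -24 dBFS is at or below the -7 dBFS threshold — no compression; make-up brings it to -20 dBFS.
Stage 3: below threshold (-20 ≤ -10); passes unchanged; output -20 dBFS.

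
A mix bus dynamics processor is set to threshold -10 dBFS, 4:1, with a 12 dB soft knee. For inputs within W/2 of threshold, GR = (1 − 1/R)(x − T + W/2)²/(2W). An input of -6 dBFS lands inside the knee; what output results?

x − T + W/2 = -6 − (-10) + 6 = 10.
GR = (1 − 1/4) × 10² / 24 = 0.75 × 100 / 24 = 3.125 dB.
Output = -6 − 3.125 = -9.125 dBFS.

-9.125 dBFS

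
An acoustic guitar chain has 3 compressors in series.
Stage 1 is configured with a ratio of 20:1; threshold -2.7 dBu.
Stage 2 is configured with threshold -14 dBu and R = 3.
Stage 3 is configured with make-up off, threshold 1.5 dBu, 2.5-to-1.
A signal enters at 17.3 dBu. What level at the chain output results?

Stage 1: overshoot 20 dB → 20/20 = 1 dB → -1.7 dBu.
Stage 2: overshoot 12.3 dB → 12.3/3 = 4.1 dB → -9.9 dBu.
Stage 3: below threshold (-9.9 ≤ 1.5); passes unchanged; output -9.9 dBu.

-9.9 dBu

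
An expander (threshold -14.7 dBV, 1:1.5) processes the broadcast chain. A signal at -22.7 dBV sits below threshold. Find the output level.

The input is 8 dB below the -14.7 dBV threshold.
A 1:1.5 expander multiplies undershoot by 1.5: 8 × 1.5 = 12 dB below threshold.
Output = -14.7 − 12 = -26.7 dBV.

-26.7 dBV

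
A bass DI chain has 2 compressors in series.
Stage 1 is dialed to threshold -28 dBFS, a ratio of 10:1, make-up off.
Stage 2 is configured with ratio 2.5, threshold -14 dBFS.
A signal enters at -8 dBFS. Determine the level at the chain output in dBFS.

Stage 1: 20 dB above -28 dBFS, reduced 10:1 to 2 dB above → -26 dBFS.
Stage 2: below threshold (-26 ≤ -14); passes unchanged; output -26 dBFS.

-26 dBFS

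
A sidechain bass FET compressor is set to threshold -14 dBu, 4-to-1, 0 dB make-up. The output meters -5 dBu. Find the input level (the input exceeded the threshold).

The compressed level sits -5 − (-14) = 9 dB over threshold.
Before 4:1 compression the overshoot was 9 × 4 = 36 dB, so input = -14 + 36 = 22 dBu.

22 dBu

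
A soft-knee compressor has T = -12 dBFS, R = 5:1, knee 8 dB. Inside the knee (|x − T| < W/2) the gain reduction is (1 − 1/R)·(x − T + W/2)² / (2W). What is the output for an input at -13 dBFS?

-13.45 dBFS

x − T + W/2 = -13 − (-12) + 4 = 3.
GR = (1 − 1/5) × 3² / 16 = 0.8 × 9 / 16 = 0.45 dB.
Output = -13 − 0.45 = -13.45 dBFS.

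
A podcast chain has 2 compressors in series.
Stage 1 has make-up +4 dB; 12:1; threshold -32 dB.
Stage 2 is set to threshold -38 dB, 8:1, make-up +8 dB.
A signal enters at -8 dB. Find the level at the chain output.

Stage 1: overshoot 24 dB → 24/12 = 2 dB → -30 dB; +4 dB make-up → -26 dB.
Stage 2: overshoot 12 dB → 12/8 = 1.5 dB → -36.5 dB; +8 dB make-up → -28.5 dB.

-28.5 dB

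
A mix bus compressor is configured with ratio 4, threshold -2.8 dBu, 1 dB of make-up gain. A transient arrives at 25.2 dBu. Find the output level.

5.2 dBu

Overshoot: 25.2 − (-2.8) = 28 dB.
4:1 compression reduces that to 28/4 = 7 dB over.
Output = -2.8 + 7 = 4.2 dBu; make-up adds 1 dB, giving 5.2 dBu.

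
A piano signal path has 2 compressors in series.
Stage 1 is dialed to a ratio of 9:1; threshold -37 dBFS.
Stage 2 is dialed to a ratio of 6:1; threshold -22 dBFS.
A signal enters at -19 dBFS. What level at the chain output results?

Stage 1: -19 dBFS is 18 dB over -37 dBFS; at 9:1 that becomes 2 dB over, giving -35 dBFS.
Stage 2: below threshold (-35 ≤ -22); passes unchanged; output -35 dBFS.

-35 dBFS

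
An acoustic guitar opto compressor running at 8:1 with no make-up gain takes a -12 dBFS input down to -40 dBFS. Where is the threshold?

-44 dBFS

Let T be the threshold. Output overshoot = (input overshoot)/R, so -40 − T = (-12 − T)/8.
8·(-40 − T) = -12 − T → 7·T = -320 − (-12) = -308.
T = -308/7 = -44 dBFS.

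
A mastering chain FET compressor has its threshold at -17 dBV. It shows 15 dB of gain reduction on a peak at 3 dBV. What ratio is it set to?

Input overshoot = 3 − (-17) = 20 dB.
Output overshoot = 20 − 15 = 5 dB.
Ratio = input overshoot / output overshoot = 20 / 5 = 4.

4:1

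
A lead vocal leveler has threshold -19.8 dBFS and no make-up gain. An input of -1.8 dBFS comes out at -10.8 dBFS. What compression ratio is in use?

Input overshoot = -1.8 − (-19.8) = 18 dB; output overshoot = -10.8 − (-19.8) = 9 dB.
Ratio = 18 / 9 = 2.

2:1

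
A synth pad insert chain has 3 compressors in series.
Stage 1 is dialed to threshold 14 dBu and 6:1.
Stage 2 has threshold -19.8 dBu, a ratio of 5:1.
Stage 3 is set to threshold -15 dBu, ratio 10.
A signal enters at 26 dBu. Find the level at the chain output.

-14.764 dBu

Stage 1: overshoot 12 dB → 12/6 = 2 dB → 16 dBu.
Stage 2: 35.8 dB above -19.8 dBu, reduced 5:1 to 7.16 dB above → -12.64 dBu.
Stage 3: overshoot 2.36 dB → 2.36/10 = 0.236 dB → -14.764 dBu.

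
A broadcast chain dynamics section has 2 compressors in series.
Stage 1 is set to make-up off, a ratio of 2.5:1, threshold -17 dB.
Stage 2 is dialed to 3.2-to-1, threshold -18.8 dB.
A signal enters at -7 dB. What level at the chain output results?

-16.9875 dB

Stage 1: overshoot 10 dB → 10/2.5 = 4 dB → -13 dB.
Stage 2: overshoot 5.8 dB → 5.8/3.2 = 1.8125 dB → -16.9875 dB.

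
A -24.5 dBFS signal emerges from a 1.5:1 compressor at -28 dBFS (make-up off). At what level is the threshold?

Gain reduction = -24.5 − (-28) = 3.5 dB; output overshoot = GR / (R − 1) = 3.5 / 0.5 = 7 dB.
Threshold = output − output overshoot = -28 − 7 = -35 dBFS.

-35 dBFS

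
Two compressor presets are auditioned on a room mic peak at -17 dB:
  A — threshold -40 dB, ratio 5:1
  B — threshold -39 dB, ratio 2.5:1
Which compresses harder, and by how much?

A: overshoot 23 dB → output overshoot 4.6 dB → GR 18.4 dB.
B: overshoot 22 dB → output overshoot 8.8 dB → GR 13.2 dB.
A applies 5.2 dB more gain reduction.

A, by 5.2 dB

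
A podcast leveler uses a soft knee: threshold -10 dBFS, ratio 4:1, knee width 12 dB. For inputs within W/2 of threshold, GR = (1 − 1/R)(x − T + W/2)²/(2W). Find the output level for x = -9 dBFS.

x − T + W/2 = -9 − (-10) + 6 = 7.
GR = (1 − 1/4) × 7² / 24 = 0.75 × 49 / 24 = 1.53125 dB.
Output = -9 − 1.53125 = -10.53125 dBFS.

-10.53125 dBFS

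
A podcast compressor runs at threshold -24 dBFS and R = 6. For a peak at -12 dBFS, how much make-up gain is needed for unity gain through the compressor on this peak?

Overshoot 12 dB → 12/6 = 2 dB after compression, so the compressed level is -24 + 2 = -22 dBFS.
Make-up = target − compressed = -12 − (-22) = 10 dB.

10 dB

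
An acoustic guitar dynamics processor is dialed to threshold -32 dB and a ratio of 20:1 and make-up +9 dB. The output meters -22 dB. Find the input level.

-12 dB

Before make-up, the level was -22 − 9 = -31 dB.
That's 1 dB above the -32 dB threshold.
Input overshoot = R × output overshoot = 20 dB → input = -32 + 20 = -12 dB.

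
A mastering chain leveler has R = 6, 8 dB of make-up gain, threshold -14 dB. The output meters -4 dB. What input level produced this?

-2 dB

Stripping the +8 dB make-up gives -12 dB at the gain stage.
That's 2 dB above the -14 dB threshold.
Input overshoot = R × output overshoot = 12 dB → input = -14 + 12 = -2 dB.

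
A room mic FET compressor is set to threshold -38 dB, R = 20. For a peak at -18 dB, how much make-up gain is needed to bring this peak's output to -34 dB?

Without make-up, output = threshold + overshoot/20 = -38 + 1 = -37 dB.
Gap to target: 3 dB.

3 dB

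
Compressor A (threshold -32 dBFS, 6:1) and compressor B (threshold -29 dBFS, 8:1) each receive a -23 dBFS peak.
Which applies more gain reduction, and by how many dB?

A: 9 dB over, compressed to 1.5 dB over, so 7.5 dB of GR.
B: 6 dB over, compressed to 0.75 dB over, so 5.25 dB of GR.
A reduces 2.25 dB more.

A, by 2.25 dB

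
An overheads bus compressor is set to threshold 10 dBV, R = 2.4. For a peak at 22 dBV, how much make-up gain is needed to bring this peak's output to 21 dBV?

Overshoot 12 dB → 12/2.4 = 5 dB after compression, so the compressed level is 10 + 5 = 15 dBV.
Make-up = target − compressed = 21 − 15 = 6 dB.

6 dB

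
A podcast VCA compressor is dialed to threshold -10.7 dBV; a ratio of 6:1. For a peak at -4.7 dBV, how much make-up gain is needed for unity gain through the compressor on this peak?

5 dB

The peak compresses to -10.7 + 6/6 = -9.7 dBV.
To reach -4.7 dBV requires -4.7 − (-9.7) = 5 dB of make-up.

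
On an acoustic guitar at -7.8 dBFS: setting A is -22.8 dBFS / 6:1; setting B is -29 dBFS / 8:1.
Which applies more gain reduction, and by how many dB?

A: GR = 15 − 15/6 = 12.5 dB.
B: GR = 21.2 − 21.2/8 = 18.55 dB.
Difference: 6.05 dB in favour of B.

B, by 6.05 dB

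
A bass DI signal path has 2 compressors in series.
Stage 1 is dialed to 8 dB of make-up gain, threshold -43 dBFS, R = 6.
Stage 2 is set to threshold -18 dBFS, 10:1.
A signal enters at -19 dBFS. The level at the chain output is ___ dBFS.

-31 dBFS

Stage 1: overshoot 24 dB → 24/6 = 4 dB → -39 dBFS; +8 dB make-up → -31 dBFS.
Stage 2: -31 dBFS is at or below the -18 dBFS threshold — no compression; output -31 dBFS.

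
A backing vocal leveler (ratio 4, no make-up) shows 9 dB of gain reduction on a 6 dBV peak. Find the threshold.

Input is 12 dB above T (since output overshoot × R = input overshoot: (-3 − T)·4 = 6 − T gives T = -6 dBV).
Check: -6 + (6 − (-6))/4 = -6 + 3 = -3 dBV. ✓

-6 dBV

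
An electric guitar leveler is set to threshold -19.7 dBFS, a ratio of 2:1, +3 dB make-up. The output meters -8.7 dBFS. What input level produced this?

-3.7 dBFS

Before make-up, the level was -8.7 − 3 = -11.7 dBFS.
That's 8 dB above the -19.7 dBFS threshold.
Input overshoot = R × output overshoot = 16 dB → input = -19.7 + 16 = -3.7 dBFS.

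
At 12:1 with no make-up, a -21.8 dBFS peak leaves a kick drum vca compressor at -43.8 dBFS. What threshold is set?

Gain reduction = -21.8 − (-43.8) = 22 dB; output overshoot = GR / (R − 1) = 22 / 11 = 2 dB.
Threshold = output − output overshoot = -43.8 − 2 = -45.8 dBFS.

-45.8 dBFS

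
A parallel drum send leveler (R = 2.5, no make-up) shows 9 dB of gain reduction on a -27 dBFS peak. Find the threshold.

-42 dBFS

Input is 15 dB above T (since output overshoot × R = input overshoot: (-36 − T)·2.5 = -27 − T gives T = -42 dBFS).
Check: -42 + (-27 − (-42))/2.5 = -42 + 6 = -36 dBFS. ✓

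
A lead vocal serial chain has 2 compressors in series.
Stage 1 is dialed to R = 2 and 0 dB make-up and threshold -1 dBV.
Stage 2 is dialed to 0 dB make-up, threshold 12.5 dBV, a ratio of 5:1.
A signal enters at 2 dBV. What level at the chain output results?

Stage 1: 2 dBV is 3 dB over -1 dBV; at 2:1 that becomes 1.5 dB over, giving 0.5 dBV.
Stage 2: 0.5 dBV is at or below the 12.5 dBV threshold — no compression; output 0.5 dBV.

0.5 dBV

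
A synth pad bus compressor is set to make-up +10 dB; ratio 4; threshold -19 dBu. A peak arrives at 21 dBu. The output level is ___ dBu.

1 dBu

Overshoot: 21 − (-19) = 40 dB.
At 4:1 the overshoot is divided by 4, leaving 10 dB above threshold.
So the level is -19 + 10 = -9 dBu; make-up adds 10 dB, giving 1 dBu.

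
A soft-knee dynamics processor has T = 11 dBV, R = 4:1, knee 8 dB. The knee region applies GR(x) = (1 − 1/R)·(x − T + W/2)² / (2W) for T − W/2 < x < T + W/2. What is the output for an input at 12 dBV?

x − T + W/2 = 12 − 11 + 4 = 5.
GR = (1 − 1/4) × 5² / 16 = 0.75 × 25 / 16 = 1.171875 dB.
Output = 12 − 1.171875 = 10.828125 dBV.

10.828125 dBV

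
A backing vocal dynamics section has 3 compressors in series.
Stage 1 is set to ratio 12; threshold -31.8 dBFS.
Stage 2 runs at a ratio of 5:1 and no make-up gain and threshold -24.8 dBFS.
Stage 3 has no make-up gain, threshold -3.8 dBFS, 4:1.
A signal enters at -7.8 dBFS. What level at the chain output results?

Stage 1: -7.8 dBFS is 24 dB over -31.8 dBFS; at 12:1 that becomes 2 dB over, giving -29.8 dBFS.
Stage 2: below threshold (-29.8 ≤ -24.8); passes unchanged; output -29.8 dBFS.
Stage 3: -29.8 dBFS ≤ -3.8 dBFS, so stage 3 doesn't engage; output -29.8 dBFS.

-29.8 dBFS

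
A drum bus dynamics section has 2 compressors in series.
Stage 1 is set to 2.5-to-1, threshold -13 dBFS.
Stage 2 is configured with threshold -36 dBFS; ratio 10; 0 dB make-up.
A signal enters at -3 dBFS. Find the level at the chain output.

Stage 1: 10 dB above -13 dBFS, reduced 2.5:1 to 4 dB above → -9 dBFS.
Stage 2: 27 dB above -36 dBFS, reduced 10:1 to 2.7 dB above → -33.3 dBFS.

-33.3 dBFS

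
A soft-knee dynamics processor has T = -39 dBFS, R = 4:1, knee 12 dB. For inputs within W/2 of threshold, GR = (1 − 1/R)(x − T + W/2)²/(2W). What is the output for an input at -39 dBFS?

-40.125 dBFS

x − T + W/2 = -39 − (-39) + 6 = 6.
GR = (1 − 1/4) × 6² / 24 = 0.75 × 36 / 24 = 1.125 dB.
Output = -39 − 1.125 = -40.125 dBFS.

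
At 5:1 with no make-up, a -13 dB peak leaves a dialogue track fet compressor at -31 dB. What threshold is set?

Input is 22.5 dB above T (since output overshoot × R = input overshoot: (-31 − T)·5 = -13 − T gives T = -35.5 dB).
Check: -35.5 + (-13 − (-35.5))/5 = -35.5 + 4.5 = -31 dB. ✓

-35.5 dB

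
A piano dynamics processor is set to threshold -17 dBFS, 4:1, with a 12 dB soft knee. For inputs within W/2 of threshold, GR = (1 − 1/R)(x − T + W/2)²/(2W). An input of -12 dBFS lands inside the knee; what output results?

-15.78125 dBFS

x − T + W/2 = -12 − (-17) + 6 = 11.
GR = (1 − 1/4) × 11² / 24 = 0.75 × 121 / 24 = 3.78125 dB.
Output = -12 − 3.78125 = -15.78125 dBFS.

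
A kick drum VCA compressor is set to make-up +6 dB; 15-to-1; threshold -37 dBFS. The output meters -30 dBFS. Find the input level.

Remove make-up: -30 − 6 = -36 dBFS.
Post-compression overshoot = -36 − (-37) = 1 dB.
Input overshoot = R × output overshoot = 15 dB → input = -37 + 15 = -22 dBFS.

-22 dBFS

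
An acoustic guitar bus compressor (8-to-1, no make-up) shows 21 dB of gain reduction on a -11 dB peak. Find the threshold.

Gain reduction = -11 − (-32) = 21 dB; output overshoot = GR / (R − 1) = 21 / 7 = 3 dB.
Threshold = output − output overshoot = -32 − 3 = -35 dB.

-35 dB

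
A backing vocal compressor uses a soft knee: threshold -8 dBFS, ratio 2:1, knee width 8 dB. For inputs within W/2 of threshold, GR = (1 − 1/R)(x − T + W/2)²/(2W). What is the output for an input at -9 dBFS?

-9.28125 dBFS

x − T + W/2 = -9 − (-8) + 4 = 3.
GR = (1 − 1/2) × 3² / 16 = 0.5 × 9 / 16 = 0.28125 dB.
Output = -9 − 0.28125 = -9.28125 dBFS.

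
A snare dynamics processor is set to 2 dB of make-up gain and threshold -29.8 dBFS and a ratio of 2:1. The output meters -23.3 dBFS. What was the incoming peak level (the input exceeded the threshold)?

-20.8 dBFS

Before make-up, the level was -23.3 − 2 = -25.3 dBFS.
That's 4.5 dB above the -29.8 dBFS threshold.
Input overshoot = R × output overshoot = 9 dB → input = -29.8 + 9 = -20.8 dBFS.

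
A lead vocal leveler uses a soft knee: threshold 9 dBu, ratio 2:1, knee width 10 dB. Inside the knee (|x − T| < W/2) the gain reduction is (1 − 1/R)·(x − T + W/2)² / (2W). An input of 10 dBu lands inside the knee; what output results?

9.1 dBu

x − T + W/2 = 10 − 9 + 5 = 6.
GR = (1 − 1/2) × 6² / 20 = 0.5 × 36 / 20 = 0.9 dB.
Output = 10 − 0.9 = 9.1 dBu.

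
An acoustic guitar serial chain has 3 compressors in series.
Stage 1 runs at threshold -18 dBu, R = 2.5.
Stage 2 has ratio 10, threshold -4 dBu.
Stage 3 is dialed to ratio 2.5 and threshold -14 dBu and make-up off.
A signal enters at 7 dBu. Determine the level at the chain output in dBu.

Stage 1: 7 dBu is 25 dB over -18 dBu; at 2.5:1 that becomes 10 dB over, giving -8 dBu.
Stage 2: -8 dBu ≤ -4 dBu, so stage 2 doesn't engage; output -8 dBu.
Stage 3: 6 dB above -14 dBu, reduced 2.5:1 to 2.4 dB above → -11.6 dBu.

-11.6 dBu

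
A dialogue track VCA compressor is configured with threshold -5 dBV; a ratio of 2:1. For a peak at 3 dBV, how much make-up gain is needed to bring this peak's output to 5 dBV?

6 dB

Overshoot 8 dB → 8/2 = 4 dB after compression, so the compressed level is -5 + 4 = -1 dBV.
Make-up = target − compressed = 5 − (-1) = 6 dB.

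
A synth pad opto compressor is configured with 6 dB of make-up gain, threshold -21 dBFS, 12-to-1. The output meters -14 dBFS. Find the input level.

Before make-up, the level was -14 − 6 = -20 dBFS.
That's 1 dB above the -21 dBFS threshold.
Undo the ratio: input overshoot = 1 × 12 = 12 dB, giving input = -9 dBFS.

-9 dBFS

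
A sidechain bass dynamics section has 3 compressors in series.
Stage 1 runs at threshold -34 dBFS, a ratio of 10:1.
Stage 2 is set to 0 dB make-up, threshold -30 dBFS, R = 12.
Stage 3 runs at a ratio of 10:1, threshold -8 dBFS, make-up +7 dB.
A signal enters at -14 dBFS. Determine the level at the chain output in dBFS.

-25 dBFS

Stage 1: 20 dB above -34 dBFS, reduced 10:1 to 2 dB above → -32 dBFS.
Stage 2: below threshold (-32 ≤ -30); passes unchanged; output -32 dBFS.
Stage 3: -32 dBFS ≤ -8 dBFS, so stage 3 doesn't engage; make-up brings it to -25 dBFS.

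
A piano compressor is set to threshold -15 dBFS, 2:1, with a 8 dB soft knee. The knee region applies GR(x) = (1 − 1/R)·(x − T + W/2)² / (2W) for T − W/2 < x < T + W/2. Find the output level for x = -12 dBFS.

-13.53125 dBFS

x − T + W/2 = -12 − (-15) + 4 = 7.
GR = (1 − 1/2) × 7² / 16 = 0.5 × 49 / 16 = 1.53125 dB.
Output = -12 − 1.53125 = -13.53125 dBFS.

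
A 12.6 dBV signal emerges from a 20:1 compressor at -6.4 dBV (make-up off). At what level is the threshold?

-7.4 dBV

Input is 20 dB above T (since output overshoot × R = input overshoot: (-6.4 − T)·20 = 12.6 − T gives T = -7.4 dBV).
Check: -7.4 + (12.6 − (-7.4))/20 = -7.4 + 1 = -6.4 dBV. ✓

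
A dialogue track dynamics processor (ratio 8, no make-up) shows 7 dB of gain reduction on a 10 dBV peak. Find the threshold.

2 dBV

Let T be the threshold. Output overshoot = (input overshoot)/R, so 3 − T = (10 − T)/8.
8·(3 − T) = 10 − T → 7·T = 24 − 10 = 14.
T = 14/7 = 2 dBV.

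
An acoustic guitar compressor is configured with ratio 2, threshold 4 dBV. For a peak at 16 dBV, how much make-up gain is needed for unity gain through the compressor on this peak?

6 dB

Overshoot 12 dB → 12/2 = 6 dB after compression, so the compressed level is 4 + 6 = 10 dBV.
Make-up = target − compressed = 16 − 10 = 6 dB.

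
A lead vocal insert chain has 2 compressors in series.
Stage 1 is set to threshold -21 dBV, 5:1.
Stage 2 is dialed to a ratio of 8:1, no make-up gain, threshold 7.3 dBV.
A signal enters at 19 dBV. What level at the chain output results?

-13 dBV

Stage 1: 19 dBV is 40 dB over -21 dBV; at 5:1 that becomes 8 dB over, giving -13 dBV.
Stage 2: below threshold (-13 ≤ 7.3); passes unchanged; output -13 dBV.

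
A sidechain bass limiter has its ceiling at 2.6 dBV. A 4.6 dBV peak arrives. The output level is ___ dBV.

A brickwall limiter is an ∞:1 compressor: any input above the ceiling is clamped to 2.6 dBV.

2.6 dBV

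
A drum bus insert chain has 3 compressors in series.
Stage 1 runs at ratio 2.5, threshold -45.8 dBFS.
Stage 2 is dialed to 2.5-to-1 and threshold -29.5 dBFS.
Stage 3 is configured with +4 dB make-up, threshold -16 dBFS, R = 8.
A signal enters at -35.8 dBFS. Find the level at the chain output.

-37.8 dBFS

Stage 1: -35.8 dBFS is 10 dB over -45.8 dBFS; at 2.5:1 that becomes 4 dB over, giving -41.8 dBFS.
Stage 2: -41.8 dBFS ≤ -29.5 dBFS, so stage 2 doesn't engage; output -41.8 dBFS.
Stage 3: below threshold (-41.8 ≤ -16); passes unchanged; make-up brings it to -37.8 dBFS.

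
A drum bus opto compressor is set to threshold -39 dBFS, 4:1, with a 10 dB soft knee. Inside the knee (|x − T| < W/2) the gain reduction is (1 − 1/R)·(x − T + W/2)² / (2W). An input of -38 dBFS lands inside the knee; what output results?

-39.35 dBFS

x − T + W/2 = -38 − (-39) + 5 = 6.
GR = (1 − 1/4) × 6² / 20 = 0.75 × 36 / 20 = 1.35 dB.
Output = -38 − 1.35 = -39.35 dBFS.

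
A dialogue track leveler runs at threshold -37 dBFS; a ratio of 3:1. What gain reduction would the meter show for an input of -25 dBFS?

The signal is 12 dB above threshold.
At 3:1, output sits 12/3 = 4 dB above threshold.
Gain reduction = 12 − 4 = 8 dB.

8 dB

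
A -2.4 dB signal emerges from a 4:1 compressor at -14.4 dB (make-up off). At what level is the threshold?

Let T be the threshold. Output overshoot = (input overshoot)/R, so -14.4 − T = (-2.4 − T)/4.
4·(-14.4 − T) = -2.4 − T → 3·T = -57.6 − (-2.4) = -55.2.
T = -55.2/3 = -18.4 dB.

-18.4 dB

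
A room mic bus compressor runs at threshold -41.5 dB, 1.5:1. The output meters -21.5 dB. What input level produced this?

The compressed level sits -21.5 − (-41.5) = 20 dB over threshold.
Undo the ratio: input overshoot = 20 × 1.5 = 30 dB, giving input = -11.5 dB.

-11.5 dB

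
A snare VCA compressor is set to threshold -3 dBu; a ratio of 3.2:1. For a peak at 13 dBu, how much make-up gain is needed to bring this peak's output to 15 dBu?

Overshoot 16 dB → 16/3.2 = 5 dB after compression, so the compressed level is -3 + 5 = 2 dBu.
Make-up = target − compressed = 15 − 2 = 13 dB.

13 dB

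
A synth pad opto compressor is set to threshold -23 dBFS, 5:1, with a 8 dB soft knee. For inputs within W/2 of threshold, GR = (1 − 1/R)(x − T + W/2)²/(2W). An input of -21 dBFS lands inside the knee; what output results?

-22.8 dBFS

x − T + W/2 = -21 − (-23) + 4 = 6.
GR = (1 − 1/5) × 6² / 16 = 0.8 × 36 / 16 = 1.8 dB.
Output = -21 − 1.8 = -22.8 dBFS.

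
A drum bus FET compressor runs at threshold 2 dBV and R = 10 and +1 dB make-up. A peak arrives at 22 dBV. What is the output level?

5 dBV

22 dBV sits 20 dB over threshold.
10:1 compression reduces that to 20/10 = 2 dB over.
Output = 2 + 2 = 4 dBV; make-up adds 1 dB, giving 5 dBV.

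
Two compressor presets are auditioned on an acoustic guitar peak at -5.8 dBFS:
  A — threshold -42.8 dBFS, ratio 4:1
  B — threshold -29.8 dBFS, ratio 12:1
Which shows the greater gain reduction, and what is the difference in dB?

A: GR = 37 − 37/4 = 27.75 dB.
B: GR = 24 − 24/12 = 22 dB.
A reduces 5.75 dB more.

A, by 5.75 dB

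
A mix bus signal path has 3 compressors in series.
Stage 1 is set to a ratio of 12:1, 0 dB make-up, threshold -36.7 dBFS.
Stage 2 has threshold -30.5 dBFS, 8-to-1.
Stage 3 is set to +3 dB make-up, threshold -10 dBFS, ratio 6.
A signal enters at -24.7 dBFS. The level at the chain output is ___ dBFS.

-32.7 dBFS

Stage 1: -24.7 dBFS is 12 dB over -36.7 dBFS; at 12:1 that becomes 1 dB over, giving -35.7 dBFS.
Stage 2: -35.7 dBFS is at or below the -30.5 dBFS threshold — no compression; output -35.7 dBFS.
Stage 3: -35.7 dBFS ≤ -10 dBFS, so stage 3 doesn't engage; make-up brings it to -32.7 dBFS.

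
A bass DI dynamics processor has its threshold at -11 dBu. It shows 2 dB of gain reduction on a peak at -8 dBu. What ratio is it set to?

Input overshoot = -8 − (-11) = 3 dB.
Output overshoot = 3 − 2 = 1 dB.
Ratio = input overshoot / output overshoot = 3 / 1 = 3.

3:1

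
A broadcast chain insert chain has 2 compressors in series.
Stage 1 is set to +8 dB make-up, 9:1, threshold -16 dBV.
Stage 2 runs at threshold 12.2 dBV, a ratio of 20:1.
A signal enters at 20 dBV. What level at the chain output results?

-4 dBV

Stage 1: 20 dBV is 36 dB over -16 dBV; at 9:1 that becomes 4 dB over, giving -12 dBV; +8 dB make-up → -4 dBV.
Stage 2: below threshold (-4 ≤ 12.2); passes unchanged; output -4 dBV.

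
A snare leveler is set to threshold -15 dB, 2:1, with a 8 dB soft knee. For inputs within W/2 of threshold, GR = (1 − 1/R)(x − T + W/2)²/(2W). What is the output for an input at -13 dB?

-14.125 dB

x − T + W/2 = -13 − (-15) + 4 = 6.
GR = (1 − 1/2) × 6² / 16 = 0.5 × 36 / 16 = 1.125 dB.
Output = -13 − 1.125 = -14.125 dB.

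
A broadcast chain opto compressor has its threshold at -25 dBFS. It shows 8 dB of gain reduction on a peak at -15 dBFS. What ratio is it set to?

Input overshoot = -15 − (-25) = 10 dB.
Output overshoot = 10 − 8 = 2 dB.
Ratio = input overshoot / output overshoot = 10 / 2 = 5.

5:1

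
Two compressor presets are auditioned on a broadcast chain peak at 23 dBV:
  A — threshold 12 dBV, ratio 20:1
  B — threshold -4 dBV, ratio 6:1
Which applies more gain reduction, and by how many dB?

B, by 12.05 dB

A: overshoot 11 dB → output overshoot 0.55 dB → GR 10.45 dB.
B: overshoot 27 dB → output overshoot 4.5 dB → GR 22.5 dB.
Difference: 12.05 dB in favour of B.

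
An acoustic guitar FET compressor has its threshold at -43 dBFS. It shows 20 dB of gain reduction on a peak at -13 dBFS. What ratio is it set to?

Input overshoot = -13 − (-43) = 30 dB.
Output overshoot = 30 − 20 = 10 dB.
Ratio = input overshoot / output overshoot = 30 / 10 = 3.

3:1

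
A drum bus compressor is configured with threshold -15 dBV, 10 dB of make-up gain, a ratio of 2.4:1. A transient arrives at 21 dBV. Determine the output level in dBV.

10 dBV

Overshoot: 21 − (-15) = 36 dB.
The 36 dB excess becomes 15 dB after 2.4:1 reduction.
That puts the output at 0 dBV; make-up adds 10 dB, giving 10 dBV.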